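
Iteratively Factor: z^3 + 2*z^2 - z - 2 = (z + 2)*(z^2 - 1) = (z - 1)*(z + 2)*(z + 1)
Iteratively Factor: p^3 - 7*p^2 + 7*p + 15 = (p - 3)*(p^2 - 4*p - 5) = (p - 5)*(p - 3)*(p + 1)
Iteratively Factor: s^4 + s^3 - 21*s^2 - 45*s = (s + 3)*(s^3 - 2*s^2 - 15*s) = (s + 3)^2*(s^2 - 5*s) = s*(s + 3)^2*(s - 5)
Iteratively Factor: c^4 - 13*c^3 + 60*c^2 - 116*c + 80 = (c - 4)*(c^3 - 9*c^2 + 24*c - 20) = (c - 4)*(c - 2)*(c^2 - 7*c + 10) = (c - 4)*(c - 2)^2*(c - 5)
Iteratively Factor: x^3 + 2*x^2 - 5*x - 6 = (x - 2)*(x^2 + 4*x + 3) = (x - 2)*(x + 1)*(x + 3)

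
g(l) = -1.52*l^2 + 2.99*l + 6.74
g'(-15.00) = 48.59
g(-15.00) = -380.11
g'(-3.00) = 12.11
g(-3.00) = -15.91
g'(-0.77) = 5.33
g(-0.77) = 3.54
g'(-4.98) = 18.13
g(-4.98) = -45.85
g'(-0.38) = 4.15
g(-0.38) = 5.38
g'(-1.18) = 6.58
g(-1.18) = 1.10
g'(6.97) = -18.20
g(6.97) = -46.26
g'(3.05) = -6.28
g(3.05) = 1.72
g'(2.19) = -3.67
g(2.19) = 6.00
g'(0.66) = 0.98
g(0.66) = 8.05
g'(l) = 2.99 - 3.04*l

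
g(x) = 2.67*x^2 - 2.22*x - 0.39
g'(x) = 5.34*x - 2.22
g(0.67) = -0.68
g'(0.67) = 1.36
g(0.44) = -0.85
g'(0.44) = 0.13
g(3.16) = 19.26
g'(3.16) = 14.65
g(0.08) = -0.55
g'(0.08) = -1.79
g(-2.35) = 19.57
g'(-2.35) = -14.77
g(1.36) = 1.53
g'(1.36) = 5.04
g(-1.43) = 8.24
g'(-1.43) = -9.86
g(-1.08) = 5.12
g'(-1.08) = -7.99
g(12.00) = 357.45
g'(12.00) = 61.86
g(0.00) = -0.39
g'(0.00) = -2.22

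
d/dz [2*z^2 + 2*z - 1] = 4*z + 2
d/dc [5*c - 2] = 5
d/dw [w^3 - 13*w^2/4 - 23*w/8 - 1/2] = 3*w^2 - 13*w/2 - 23/8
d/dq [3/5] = 0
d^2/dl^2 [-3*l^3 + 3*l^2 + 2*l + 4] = 6 - 18*l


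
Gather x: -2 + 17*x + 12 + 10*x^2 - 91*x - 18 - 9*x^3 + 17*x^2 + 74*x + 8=-9*x^3 + 27*x^2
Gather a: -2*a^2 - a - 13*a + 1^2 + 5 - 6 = -2*a^2 - 14*a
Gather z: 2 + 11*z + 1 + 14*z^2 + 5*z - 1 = 14*z^2 + 16*z + 2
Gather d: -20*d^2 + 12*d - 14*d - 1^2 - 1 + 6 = -20*d^2 - 2*d + 4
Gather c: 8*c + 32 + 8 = 8*c + 40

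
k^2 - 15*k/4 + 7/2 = (k - 2)*(k - 7/4)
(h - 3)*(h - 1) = h^2 - 4*h + 3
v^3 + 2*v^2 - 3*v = v*(v - 1)*(v + 3)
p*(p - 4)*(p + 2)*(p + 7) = p^4 + 5*p^3 - 22*p^2 - 56*p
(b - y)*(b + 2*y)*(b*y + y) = b^3*y + b^2*y^2 + b^2*y - 2*b*y^3 + b*y^2 - 2*y^3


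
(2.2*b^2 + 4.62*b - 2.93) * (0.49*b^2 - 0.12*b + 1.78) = 1.078*b^4 + 1.9998*b^3 + 1.9259*b^2 + 8.5752*b - 5.2154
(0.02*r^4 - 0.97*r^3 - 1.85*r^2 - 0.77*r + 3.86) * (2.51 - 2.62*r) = -0.0524*r^5 + 2.5916*r^4 + 2.4123*r^3 - 2.6261*r^2 - 12.0459*r + 9.6886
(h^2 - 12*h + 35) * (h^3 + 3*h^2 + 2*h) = h^5 - 9*h^4 + h^3 + 81*h^2 + 70*h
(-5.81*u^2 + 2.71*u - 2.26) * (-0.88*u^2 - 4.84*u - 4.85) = 5.1128*u^4 + 25.7356*u^3 + 17.0509*u^2 - 2.2051*u + 10.961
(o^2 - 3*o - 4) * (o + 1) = o^3 - 2*o^2 - 7*o - 4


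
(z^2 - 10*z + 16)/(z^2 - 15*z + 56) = (z - 2)/(z - 7)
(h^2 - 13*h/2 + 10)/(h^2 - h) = (h^2 - 13*h/2 + 10)/(h*(h - 1))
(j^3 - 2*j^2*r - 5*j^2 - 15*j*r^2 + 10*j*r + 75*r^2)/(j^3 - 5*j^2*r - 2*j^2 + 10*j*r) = (j^2 + 3*j*r - 5*j - 15*r)/(j*(j - 2))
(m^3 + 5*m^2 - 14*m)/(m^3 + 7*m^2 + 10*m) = (m^2 + 5*m - 14)/(m^2 + 7*m + 10)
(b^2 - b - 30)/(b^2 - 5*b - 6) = (b + 5)/(b + 1)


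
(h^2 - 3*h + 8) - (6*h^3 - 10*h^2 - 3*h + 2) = -6*h^3 + 11*h^2 + 6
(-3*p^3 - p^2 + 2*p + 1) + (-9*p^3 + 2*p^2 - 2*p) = -12*p^3 + p^2 + 1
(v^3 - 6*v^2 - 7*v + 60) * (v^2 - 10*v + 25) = v^5 - 16*v^4 + 78*v^3 - 20*v^2 - 775*v + 1500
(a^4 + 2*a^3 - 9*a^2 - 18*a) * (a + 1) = a^5 + 3*a^4 - 7*a^3 - 27*a^2 - 18*a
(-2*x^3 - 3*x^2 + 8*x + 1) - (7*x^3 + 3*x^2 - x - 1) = -9*x^3 - 6*x^2 + 9*x + 2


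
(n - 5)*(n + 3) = n^2 - 2*n - 15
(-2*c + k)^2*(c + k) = 4*c^3 - 3*c*k^2 + k^3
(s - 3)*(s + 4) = s^2 + s - 12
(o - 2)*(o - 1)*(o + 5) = o^3 + 2*o^2 - 13*o + 10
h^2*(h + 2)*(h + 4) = h^4 + 6*h^3 + 8*h^2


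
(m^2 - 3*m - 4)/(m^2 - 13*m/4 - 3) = 4*(m + 1)/(4*m + 3)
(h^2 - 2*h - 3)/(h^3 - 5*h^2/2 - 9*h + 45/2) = 2*(h + 1)/(2*h^2 + h - 15)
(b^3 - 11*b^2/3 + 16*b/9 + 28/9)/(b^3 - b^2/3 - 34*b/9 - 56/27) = 3*(b - 2)/(3*b + 4)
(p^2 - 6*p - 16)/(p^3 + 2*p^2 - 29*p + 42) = (p^2 - 6*p - 16)/(p^3 + 2*p^2 - 29*p + 42)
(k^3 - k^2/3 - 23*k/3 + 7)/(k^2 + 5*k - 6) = (k^2 + 2*k/3 - 7)/(k + 6)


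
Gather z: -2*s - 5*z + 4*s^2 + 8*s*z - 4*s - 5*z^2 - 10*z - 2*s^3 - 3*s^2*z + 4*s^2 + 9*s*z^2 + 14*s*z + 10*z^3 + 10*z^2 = -2*s^3 + 8*s^2 - 6*s + 10*z^3 + z^2*(9*s + 5) + z*(-3*s^2 + 22*s - 15)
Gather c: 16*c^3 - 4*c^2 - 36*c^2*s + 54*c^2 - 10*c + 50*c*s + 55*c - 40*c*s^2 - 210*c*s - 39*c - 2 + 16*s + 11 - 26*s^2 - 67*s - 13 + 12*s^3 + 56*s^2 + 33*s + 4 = 16*c^3 + c^2*(50 - 36*s) + c*(-40*s^2 - 160*s + 6) + 12*s^3 + 30*s^2 - 18*s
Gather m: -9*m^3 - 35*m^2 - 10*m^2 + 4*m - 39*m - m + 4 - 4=-9*m^3 - 45*m^2 - 36*m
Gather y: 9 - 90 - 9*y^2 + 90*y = -9*y^2 + 90*y - 81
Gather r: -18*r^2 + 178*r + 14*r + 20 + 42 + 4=-18*r^2 + 192*r + 66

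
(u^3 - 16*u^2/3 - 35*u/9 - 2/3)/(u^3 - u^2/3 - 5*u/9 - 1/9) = (u - 6)/(u - 1)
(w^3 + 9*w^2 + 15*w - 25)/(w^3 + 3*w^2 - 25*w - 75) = (w^2 + 4*w - 5)/(w^2 - 2*w - 15)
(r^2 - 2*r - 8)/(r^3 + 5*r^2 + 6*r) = (r - 4)/(r*(r + 3))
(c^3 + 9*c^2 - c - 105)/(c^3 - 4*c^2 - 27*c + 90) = (c + 7)/(c - 6)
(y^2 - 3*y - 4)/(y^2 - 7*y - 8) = (y - 4)/(y - 8)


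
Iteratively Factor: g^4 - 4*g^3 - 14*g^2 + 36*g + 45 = (g + 3)*(g^3 - 7*g^2 + 7*g + 15) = (g - 5)*(g + 3)*(g^2 - 2*g - 3) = (g - 5)*(g + 1)*(g + 3)*(g - 3)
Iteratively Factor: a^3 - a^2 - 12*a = (a)*(a^2 - a - 12) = a*(a - 4)*(a + 3)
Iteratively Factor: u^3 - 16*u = (u - 4)*(u^2 + 4*u) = u*(u - 4)*(u + 4)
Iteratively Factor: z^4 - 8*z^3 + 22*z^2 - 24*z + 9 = (z - 1)*(z^3 - 7*z^2 + 15*z - 9) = (z - 3)*(z - 1)*(z^2 - 4*z + 3) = (z - 3)^2*(z - 1)*(z - 1)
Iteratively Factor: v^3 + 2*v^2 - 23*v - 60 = (v + 3)*(v^2 - v - 20) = (v - 5)*(v + 3)*(v + 4)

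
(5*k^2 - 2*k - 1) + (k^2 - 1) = 6*k^2 - 2*k - 2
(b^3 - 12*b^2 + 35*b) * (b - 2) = b^4 - 14*b^3 + 59*b^2 - 70*b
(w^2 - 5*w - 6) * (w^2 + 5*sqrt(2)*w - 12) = w^4 - 5*w^3 + 5*sqrt(2)*w^3 - 25*sqrt(2)*w^2 - 18*w^2 - 30*sqrt(2)*w + 60*w + 72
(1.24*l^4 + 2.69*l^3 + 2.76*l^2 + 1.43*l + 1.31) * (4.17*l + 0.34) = 5.1708*l^5 + 11.6389*l^4 + 12.4238*l^3 + 6.9015*l^2 + 5.9489*l + 0.4454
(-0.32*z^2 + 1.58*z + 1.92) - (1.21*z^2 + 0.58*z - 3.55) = -1.53*z^2 + 1.0*z + 5.47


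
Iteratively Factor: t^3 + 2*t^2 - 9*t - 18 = (t - 3)*(t^2 + 5*t + 6) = (t - 3)*(t + 3)*(t + 2)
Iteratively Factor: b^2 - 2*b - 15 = (b + 3)*(b - 5)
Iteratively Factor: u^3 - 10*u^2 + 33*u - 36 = (u - 3)*(u^2 - 7*u + 12) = (u - 3)^2*(u - 4)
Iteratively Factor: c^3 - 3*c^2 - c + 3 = (c - 1)*(c^2 - 2*c - 3) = (c - 3)*(c - 1)*(c + 1)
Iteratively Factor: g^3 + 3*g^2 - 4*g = (g)*(g^2 + 3*g - 4) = g*(g + 4)*(g - 1)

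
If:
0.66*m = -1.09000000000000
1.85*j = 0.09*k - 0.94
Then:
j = 0.0486486486486487*k - 0.508108108108108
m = -1.65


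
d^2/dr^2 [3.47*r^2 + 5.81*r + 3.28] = 6.94000000000000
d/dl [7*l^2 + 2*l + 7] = 14*l + 2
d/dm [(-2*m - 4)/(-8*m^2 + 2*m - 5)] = 2*(-8*m^2 - 32*m + 9)/(64*m^4 - 32*m^3 + 84*m^2 - 20*m + 25)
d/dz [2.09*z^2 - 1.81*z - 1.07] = 4.18*z - 1.81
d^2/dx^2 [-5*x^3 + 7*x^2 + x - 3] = 14 - 30*x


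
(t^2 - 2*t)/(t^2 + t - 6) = t/(t + 3)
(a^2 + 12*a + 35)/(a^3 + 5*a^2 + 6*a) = (a^2 + 12*a + 35)/(a*(a^2 + 5*a + 6))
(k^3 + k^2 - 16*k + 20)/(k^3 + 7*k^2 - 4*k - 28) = (k^2 + 3*k - 10)/(k^2 + 9*k + 14)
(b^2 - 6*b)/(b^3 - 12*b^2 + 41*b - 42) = b*(b - 6)/(b^3 - 12*b^2 + 41*b - 42)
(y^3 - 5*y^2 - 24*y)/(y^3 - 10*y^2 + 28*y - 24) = y*(y^2 - 5*y - 24)/(y^3 - 10*y^2 + 28*y - 24)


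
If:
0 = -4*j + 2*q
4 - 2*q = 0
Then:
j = 1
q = 2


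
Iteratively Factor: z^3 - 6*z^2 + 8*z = (z)*(z^2 - 6*z + 8) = z*(z - 4)*(z - 2)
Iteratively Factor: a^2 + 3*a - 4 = (a + 4)*(a - 1)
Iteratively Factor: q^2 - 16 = (q - 4)*(q + 4)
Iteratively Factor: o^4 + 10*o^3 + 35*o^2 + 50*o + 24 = (o + 4)*(o^3 + 6*o^2 + 11*o + 6) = (o + 2)*(o + 4)*(o^2 + 4*o + 3) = (o + 2)*(o + 3)*(o + 4)*(o + 1)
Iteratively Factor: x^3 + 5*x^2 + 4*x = (x + 4)*(x^2 + x) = x*(x + 4)*(x + 1)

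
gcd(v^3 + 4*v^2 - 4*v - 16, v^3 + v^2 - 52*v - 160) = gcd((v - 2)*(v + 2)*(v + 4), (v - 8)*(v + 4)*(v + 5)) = v + 4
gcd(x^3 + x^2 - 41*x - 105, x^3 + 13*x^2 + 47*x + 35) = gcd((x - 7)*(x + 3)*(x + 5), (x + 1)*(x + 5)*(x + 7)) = x + 5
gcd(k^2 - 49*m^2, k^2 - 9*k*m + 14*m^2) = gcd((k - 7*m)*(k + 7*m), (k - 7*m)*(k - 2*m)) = k - 7*m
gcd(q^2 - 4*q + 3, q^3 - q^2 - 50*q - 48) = 1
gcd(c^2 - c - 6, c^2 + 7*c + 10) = c + 2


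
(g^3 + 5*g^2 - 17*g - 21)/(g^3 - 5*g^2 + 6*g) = (g^2 + 8*g + 7)/(g*(g - 2))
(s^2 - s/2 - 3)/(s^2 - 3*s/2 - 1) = (2*s + 3)/(2*s + 1)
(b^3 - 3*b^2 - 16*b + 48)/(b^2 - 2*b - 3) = (b^2 - 16)/(b + 1)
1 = 1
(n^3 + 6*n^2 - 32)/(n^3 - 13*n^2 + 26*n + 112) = (n^3 + 6*n^2 - 32)/(n^3 - 13*n^2 + 26*n + 112)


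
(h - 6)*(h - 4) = h^2 - 10*h + 24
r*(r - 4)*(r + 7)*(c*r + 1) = c*r^4 + 3*c*r^3 - 28*c*r^2 + r^3 + 3*r^2 - 28*r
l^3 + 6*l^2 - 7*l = l*(l - 1)*(l + 7)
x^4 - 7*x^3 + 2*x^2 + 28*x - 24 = (x - 6)*(x - 2)*(x - 1)*(x + 2)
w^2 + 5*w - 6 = (w - 1)*(w + 6)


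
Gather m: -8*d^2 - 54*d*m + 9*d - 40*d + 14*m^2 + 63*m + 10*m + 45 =-8*d^2 - 31*d + 14*m^2 + m*(73 - 54*d) + 45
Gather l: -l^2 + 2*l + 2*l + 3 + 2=-l^2 + 4*l + 5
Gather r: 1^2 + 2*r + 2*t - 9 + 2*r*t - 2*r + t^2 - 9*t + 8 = 2*r*t + t^2 - 7*t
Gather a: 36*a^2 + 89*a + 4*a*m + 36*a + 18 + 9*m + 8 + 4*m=36*a^2 + a*(4*m + 125) + 13*m + 26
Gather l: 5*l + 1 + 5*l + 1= 10*l + 2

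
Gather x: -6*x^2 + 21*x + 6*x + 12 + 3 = -6*x^2 + 27*x + 15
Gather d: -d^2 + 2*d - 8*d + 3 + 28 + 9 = -d^2 - 6*d + 40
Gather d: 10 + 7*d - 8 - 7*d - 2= 0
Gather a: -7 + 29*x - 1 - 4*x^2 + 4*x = -4*x^2 + 33*x - 8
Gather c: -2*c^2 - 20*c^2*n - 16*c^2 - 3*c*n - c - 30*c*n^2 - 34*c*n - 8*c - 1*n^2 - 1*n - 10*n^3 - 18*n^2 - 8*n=c^2*(-20*n - 18) + c*(-30*n^2 - 37*n - 9) - 10*n^3 - 19*n^2 - 9*n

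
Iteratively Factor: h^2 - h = (h)*(h - 1)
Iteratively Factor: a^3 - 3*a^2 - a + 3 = (a - 1)*(a^2 - 2*a - 3) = (a - 3)*(a - 1)*(a + 1)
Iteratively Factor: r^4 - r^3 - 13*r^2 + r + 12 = (r + 3)*(r^3 - 4*r^2 - r + 4) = (r - 1)*(r + 3)*(r^2 - 3*r - 4) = (r - 1)*(r + 1)*(r + 3)*(r - 4)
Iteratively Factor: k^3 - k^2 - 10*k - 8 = (k - 4)*(k^2 + 3*k + 2) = (k - 4)*(k + 1)*(k + 2)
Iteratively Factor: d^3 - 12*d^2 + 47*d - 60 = (d - 5)*(d^2 - 7*d + 12) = (d - 5)*(d - 3)*(d - 4)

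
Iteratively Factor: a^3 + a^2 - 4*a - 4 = (a + 1)*(a^2 - 4) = (a - 2)*(a + 1)*(a + 2)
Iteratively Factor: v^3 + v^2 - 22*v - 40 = (v + 2)*(v^2 - v - 20) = (v + 2)*(v + 4)*(v - 5)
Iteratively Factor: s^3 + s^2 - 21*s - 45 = (s + 3)*(s^2 - 2*s - 15) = (s - 5)*(s + 3)*(s + 3)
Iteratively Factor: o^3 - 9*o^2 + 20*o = (o - 5)*(o^2 - 4*o) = o*(o - 5)*(o - 4)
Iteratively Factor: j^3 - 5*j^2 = (j)*(j^2 - 5*j) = j*(j - 5)*(j)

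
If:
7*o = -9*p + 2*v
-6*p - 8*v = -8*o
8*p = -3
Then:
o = 63/80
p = -3/8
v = 171/160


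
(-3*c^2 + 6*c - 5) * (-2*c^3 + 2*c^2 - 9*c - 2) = 6*c^5 - 18*c^4 + 49*c^3 - 58*c^2 + 33*c + 10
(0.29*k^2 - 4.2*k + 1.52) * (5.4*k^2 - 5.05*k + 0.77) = 1.566*k^4 - 24.1445*k^3 + 29.6413*k^2 - 10.91*k + 1.1704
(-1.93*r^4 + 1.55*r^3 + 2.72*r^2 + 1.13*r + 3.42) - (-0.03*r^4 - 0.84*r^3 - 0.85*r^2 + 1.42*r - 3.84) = -1.9*r^4 + 2.39*r^3 + 3.57*r^2 - 0.29*r + 7.26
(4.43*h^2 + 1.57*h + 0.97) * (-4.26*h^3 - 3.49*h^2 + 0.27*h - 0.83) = -18.8718*h^5 - 22.1489*h^4 - 8.4154*h^3 - 6.6383*h^2 - 1.0412*h - 0.8051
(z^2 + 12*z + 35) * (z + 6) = z^3 + 18*z^2 + 107*z + 210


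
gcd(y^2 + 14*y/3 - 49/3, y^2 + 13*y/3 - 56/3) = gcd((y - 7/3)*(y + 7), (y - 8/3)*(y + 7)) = y + 7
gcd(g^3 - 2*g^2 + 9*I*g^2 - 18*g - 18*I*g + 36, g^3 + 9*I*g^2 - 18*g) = g^2 + 9*I*g - 18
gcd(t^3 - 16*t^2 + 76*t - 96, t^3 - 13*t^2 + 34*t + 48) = t^2 - 14*t + 48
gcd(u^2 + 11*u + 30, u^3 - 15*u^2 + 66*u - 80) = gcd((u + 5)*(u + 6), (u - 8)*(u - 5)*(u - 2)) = 1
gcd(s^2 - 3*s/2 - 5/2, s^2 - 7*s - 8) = s + 1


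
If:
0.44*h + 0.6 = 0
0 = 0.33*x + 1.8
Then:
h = -1.36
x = -5.45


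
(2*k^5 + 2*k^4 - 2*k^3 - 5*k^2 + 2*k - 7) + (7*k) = 2*k^5 + 2*k^4 - 2*k^3 - 5*k^2 + 9*k - 7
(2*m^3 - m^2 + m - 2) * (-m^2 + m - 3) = -2*m^5 + 3*m^4 - 8*m^3 + 6*m^2 - 5*m + 6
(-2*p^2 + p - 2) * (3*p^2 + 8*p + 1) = -6*p^4 - 13*p^3 - 15*p - 2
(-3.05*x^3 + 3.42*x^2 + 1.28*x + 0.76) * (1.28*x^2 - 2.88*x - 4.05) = -3.904*x^5 + 13.1616*x^4 + 4.1413*x^3 - 16.5646*x^2 - 7.3728*x - 3.078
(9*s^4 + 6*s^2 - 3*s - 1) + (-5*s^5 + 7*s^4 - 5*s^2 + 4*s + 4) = -5*s^5 + 16*s^4 + s^2 + s + 3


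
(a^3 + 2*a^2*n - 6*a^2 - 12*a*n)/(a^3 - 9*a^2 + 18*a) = (a + 2*n)/(a - 3)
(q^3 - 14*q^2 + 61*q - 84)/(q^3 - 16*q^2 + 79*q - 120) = (q^2 - 11*q + 28)/(q^2 - 13*q + 40)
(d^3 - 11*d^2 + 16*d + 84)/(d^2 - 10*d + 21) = (d^2 - 4*d - 12)/(d - 3)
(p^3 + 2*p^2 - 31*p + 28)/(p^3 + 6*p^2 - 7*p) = (p - 4)/p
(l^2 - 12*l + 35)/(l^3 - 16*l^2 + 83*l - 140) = 1/(l - 4)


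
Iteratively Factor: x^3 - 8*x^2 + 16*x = (x)*(x^2 - 8*x + 16) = x*(x - 4)*(x - 4)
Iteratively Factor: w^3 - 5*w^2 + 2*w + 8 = (w - 4)*(w^2 - w - 2) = (w - 4)*(w + 1)*(w - 2)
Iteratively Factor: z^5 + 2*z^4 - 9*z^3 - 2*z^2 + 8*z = (z + 1)*(z^4 + z^3 - 10*z^2 + 8*z) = z*(z + 1)*(z^3 + z^2 - 10*z + 8) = z*(z - 2)*(z + 1)*(z^2 + 3*z - 4) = z*(z - 2)*(z + 1)*(z + 4)*(z - 1)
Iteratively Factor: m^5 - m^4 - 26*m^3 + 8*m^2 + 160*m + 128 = (m + 1)*(m^4 - 2*m^3 - 24*m^2 + 32*m + 128) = (m + 1)*(m + 4)*(m^3 - 6*m^2 + 32) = (m - 4)*(m + 1)*(m + 4)*(m^2 - 2*m - 8) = (m - 4)^2*(m + 1)*(m + 4)*(m + 2)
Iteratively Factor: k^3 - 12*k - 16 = (k + 2)*(k^2 - 2*k - 8) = (k - 4)*(k + 2)*(k + 2)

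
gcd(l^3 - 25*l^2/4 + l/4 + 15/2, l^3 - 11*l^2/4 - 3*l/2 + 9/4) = l + 1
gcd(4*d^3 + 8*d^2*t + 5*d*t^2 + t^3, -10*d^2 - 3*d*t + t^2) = 2*d + t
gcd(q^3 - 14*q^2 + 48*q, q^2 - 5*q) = q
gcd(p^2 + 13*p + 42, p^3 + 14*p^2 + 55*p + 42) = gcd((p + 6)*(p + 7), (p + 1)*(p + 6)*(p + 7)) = p^2 + 13*p + 42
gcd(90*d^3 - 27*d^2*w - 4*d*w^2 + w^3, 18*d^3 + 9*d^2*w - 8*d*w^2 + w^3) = 18*d^2 - 9*d*w + w^2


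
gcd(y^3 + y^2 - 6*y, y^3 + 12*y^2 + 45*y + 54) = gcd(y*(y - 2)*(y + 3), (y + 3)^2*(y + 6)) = y + 3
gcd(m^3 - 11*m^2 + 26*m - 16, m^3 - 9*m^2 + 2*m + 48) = m - 8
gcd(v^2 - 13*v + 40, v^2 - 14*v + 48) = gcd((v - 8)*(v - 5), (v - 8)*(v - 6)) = v - 8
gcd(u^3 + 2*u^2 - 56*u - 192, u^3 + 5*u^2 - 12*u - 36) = u + 6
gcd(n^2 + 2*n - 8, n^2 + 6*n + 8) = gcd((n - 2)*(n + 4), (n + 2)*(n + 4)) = n + 4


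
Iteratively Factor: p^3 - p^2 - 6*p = (p)*(p^2 - p - 6) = p*(p - 3)*(p + 2)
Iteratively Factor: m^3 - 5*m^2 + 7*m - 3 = (m - 1)*(m^2 - 4*m + 3) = (m - 1)^2*(m - 3)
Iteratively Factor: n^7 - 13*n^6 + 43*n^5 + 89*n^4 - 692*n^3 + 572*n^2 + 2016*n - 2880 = (n - 4)*(n^6 - 9*n^5 + 7*n^4 + 117*n^3 - 224*n^2 - 324*n + 720) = (n - 4)^2*(n^5 - 5*n^4 - 13*n^3 + 65*n^2 + 36*n - 180) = (n - 5)*(n - 4)^2*(n^4 - 13*n^2 + 36) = (n - 5)*(n - 4)^2*(n - 3)*(n^3 + 3*n^2 - 4*n - 12) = (n - 5)*(n - 4)^2*(n - 3)*(n - 2)*(n^2 + 5*n + 6) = (n - 5)*(n - 4)^2*(n - 3)*(n - 2)*(n + 2)*(n + 3)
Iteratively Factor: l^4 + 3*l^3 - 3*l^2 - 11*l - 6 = (l - 2)*(l^3 + 5*l^2 + 7*l + 3) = (l - 2)*(l + 1)*(l^2 + 4*l + 3) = (l - 2)*(l + 1)*(l + 3)*(l + 1)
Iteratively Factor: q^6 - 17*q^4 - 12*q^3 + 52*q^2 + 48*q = (q)*(q^5 - 17*q^3 - 12*q^2 + 52*q + 48) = q*(q + 3)*(q^4 - 3*q^3 - 8*q^2 + 12*q + 16) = q*(q - 2)*(q + 3)*(q^3 - q^2 - 10*q - 8) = q*(q - 2)*(q + 1)*(q + 3)*(q^2 - 2*q - 8) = q*(q - 4)*(q - 2)*(q + 1)*(q + 3)*(q + 2)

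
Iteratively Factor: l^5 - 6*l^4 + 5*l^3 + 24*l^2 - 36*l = (l - 2)*(l^4 - 4*l^3 - 3*l^2 + 18*l) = (l - 3)*(l - 2)*(l^3 - l^2 - 6*l) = l*(l - 3)*(l - 2)*(l^2 - l - 6) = l*(l - 3)*(l - 2)*(l + 2)*(l - 3)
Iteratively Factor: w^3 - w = (w + 1)*(w^2 - w) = w*(w + 1)*(w - 1)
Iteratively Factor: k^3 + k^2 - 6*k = (k)*(k^2 + k - 6) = k*(k - 2)*(k + 3)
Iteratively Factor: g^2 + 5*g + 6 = (g + 2)*(g + 3)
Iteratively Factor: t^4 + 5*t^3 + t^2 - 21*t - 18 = (t + 3)*(t^3 + 2*t^2 - 5*t - 6) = (t - 2)*(t + 3)*(t^2 + 4*t + 3) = (t - 2)*(t + 3)^2*(t + 1)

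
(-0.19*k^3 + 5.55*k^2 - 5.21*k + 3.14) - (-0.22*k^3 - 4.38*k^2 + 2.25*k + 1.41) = 0.03*k^3 + 9.93*k^2 - 7.46*k + 1.73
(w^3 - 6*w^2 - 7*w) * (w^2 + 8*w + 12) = w^5 + 2*w^4 - 43*w^3 - 128*w^2 - 84*w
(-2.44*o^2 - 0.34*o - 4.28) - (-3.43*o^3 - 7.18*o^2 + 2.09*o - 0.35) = 3.43*o^3 + 4.74*o^2 - 2.43*o - 3.93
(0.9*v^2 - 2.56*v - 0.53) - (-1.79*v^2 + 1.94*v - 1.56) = 2.69*v^2 - 4.5*v + 1.03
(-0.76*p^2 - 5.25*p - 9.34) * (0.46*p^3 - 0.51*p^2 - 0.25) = -0.3496*p^5 - 2.0274*p^4 - 1.6189*p^3 + 4.9534*p^2 + 1.3125*p + 2.335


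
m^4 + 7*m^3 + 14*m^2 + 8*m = m*(m + 1)*(m + 2)*(m + 4)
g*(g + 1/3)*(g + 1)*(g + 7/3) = g^4 + 11*g^3/3 + 31*g^2/9 + 7*g/9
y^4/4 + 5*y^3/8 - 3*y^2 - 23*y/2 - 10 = (y/4 + 1/2)*(y - 4)*(y + 2)*(y + 5/2)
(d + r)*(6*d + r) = 6*d^2 + 7*d*r + r^2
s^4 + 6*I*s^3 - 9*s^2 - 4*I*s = s*(s + I)^2*(s + 4*I)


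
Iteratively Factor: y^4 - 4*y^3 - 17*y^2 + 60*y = (y - 3)*(y^3 - y^2 - 20*y) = y*(y - 3)*(y^2 - y - 20) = y*(y - 5)*(y - 3)*(y + 4)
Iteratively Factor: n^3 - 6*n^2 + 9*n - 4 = (n - 4)*(n^2 - 2*n + 1) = (n - 4)*(n - 1)*(n - 1)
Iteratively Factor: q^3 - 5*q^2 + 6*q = (q - 2)*(q^2 - 3*q) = (q - 3)*(q - 2)*(q)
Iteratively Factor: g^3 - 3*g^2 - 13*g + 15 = (g - 5)*(g^2 + 2*g - 3) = (g - 5)*(g + 3)*(g - 1)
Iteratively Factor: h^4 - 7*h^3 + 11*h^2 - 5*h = (h - 1)*(h^3 - 6*h^2 + 5*h) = (h - 1)^2*(h^2 - 5*h) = h*(h - 1)^2*(h - 5)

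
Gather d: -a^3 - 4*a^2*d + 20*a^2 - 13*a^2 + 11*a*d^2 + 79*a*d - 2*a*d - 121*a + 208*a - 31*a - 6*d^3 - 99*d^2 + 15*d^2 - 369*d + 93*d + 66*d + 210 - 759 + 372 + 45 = -a^3 + 7*a^2 + 56*a - 6*d^3 + d^2*(11*a - 84) + d*(-4*a^2 + 77*a - 210) - 132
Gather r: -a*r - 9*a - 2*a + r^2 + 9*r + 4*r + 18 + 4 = -11*a + r^2 + r*(13 - a) + 22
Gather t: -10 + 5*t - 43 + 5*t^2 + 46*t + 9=5*t^2 + 51*t - 44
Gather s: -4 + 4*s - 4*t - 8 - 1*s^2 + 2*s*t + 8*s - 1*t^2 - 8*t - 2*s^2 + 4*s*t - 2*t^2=-3*s^2 + s*(6*t + 12) - 3*t^2 - 12*t - 12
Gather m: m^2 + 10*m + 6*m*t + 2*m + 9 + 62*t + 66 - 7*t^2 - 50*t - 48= m^2 + m*(6*t + 12) - 7*t^2 + 12*t + 27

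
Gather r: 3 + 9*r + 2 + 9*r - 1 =18*r + 4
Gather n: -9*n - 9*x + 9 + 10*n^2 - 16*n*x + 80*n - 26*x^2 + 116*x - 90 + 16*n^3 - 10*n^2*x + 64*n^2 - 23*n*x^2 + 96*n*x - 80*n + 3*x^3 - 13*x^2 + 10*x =16*n^3 + n^2*(74 - 10*x) + n*(-23*x^2 + 80*x - 9) + 3*x^3 - 39*x^2 + 117*x - 81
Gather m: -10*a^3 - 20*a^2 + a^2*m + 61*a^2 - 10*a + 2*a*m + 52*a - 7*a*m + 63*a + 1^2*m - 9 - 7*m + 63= -10*a^3 + 41*a^2 + 105*a + m*(a^2 - 5*a - 6) + 54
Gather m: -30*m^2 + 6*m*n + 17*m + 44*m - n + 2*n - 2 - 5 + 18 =-30*m^2 + m*(6*n + 61) + n + 11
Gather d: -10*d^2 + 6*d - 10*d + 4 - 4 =-10*d^2 - 4*d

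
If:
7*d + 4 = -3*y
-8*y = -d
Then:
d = -32/59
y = -4/59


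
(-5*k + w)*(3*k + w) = -15*k^2 - 2*k*w + w^2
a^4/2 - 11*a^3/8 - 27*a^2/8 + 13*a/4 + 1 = (a/2 + 1)*(a - 4)*(a - 1)*(a + 1/4)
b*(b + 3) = b^2 + 3*b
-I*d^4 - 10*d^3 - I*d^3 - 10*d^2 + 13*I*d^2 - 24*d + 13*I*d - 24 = (d - 8*I)*(d - 3*I)*(d + I)*(-I*d - I)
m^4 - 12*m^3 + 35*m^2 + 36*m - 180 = (m - 6)*(m - 5)*(m - 3)*(m + 2)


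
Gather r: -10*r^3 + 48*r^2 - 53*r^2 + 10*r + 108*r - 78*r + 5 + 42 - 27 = -10*r^3 - 5*r^2 + 40*r + 20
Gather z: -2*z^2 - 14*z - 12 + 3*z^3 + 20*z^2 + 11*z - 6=3*z^3 + 18*z^2 - 3*z - 18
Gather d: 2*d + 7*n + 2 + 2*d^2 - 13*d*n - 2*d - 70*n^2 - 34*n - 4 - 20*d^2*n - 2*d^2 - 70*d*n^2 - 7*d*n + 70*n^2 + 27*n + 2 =-20*d^2*n + d*(-70*n^2 - 20*n)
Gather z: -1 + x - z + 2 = x - z + 1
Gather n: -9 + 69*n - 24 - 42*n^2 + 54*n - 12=-42*n^2 + 123*n - 45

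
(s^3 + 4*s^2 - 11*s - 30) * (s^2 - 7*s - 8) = s^5 - 3*s^4 - 47*s^3 + 15*s^2 + 298*s + 240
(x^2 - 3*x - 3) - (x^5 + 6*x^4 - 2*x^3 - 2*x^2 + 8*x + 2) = -x^5 - 6*x^4 + 2*x^3 + 3*x^2 - 11*x - 5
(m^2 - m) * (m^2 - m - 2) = m^4 - 2*m^3 - m^2 + 2*m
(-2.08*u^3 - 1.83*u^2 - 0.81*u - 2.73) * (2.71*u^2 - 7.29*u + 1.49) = -5.6368*u^5 + 10.2039*u^4 + 8.0464*u^3 - 4.2201*u^2 + 18.6948*u - 4.0677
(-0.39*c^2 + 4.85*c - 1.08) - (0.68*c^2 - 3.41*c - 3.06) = -1.07*c^2 + 8.26*c + 1.98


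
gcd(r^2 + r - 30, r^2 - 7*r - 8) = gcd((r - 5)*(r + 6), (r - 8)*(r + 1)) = 1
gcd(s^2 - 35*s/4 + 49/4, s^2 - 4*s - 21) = s - 7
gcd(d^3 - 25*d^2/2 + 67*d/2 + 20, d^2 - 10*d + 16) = d - 8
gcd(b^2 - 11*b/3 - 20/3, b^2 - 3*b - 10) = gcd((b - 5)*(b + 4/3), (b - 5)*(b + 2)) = b - 5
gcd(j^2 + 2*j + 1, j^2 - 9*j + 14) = 1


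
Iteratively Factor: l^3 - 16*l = (l)*(l^2 - 16) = l*(l + 4)*(l - 4)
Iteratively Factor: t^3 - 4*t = (t)*(t^2 - 4) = t*(t + 2)*(t - 2)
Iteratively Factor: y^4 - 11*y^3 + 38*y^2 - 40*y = (y - 5)*(y^3 - 6*y^2 + 8*y) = y*(y - 5)*(y^2 - 6*y + 8) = y*(y - 5)*(y - 4)*(y - 2)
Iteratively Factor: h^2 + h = (h + 1)*(h)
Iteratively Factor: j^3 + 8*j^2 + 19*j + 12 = (j + 1)*(j^2 + 7*j + 12) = (j + 1)*(j + 3)*(j + 4)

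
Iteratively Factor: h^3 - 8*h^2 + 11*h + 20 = (h - 5)*(h^2 - 3*h - 4) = (h - 5)*(h + 1)*(h - 4)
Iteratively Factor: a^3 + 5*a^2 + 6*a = (a + 2)*(a^2 + 3*a) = a*(a + 2)*(a + 3)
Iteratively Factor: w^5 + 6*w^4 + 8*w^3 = (w)*(w^4 + 6*w^3 + 8*w^2) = w^2*(w^3 + 6*w^2 + 8*w) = w^3*(w^2 + 6*w + 8) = w^3*(w + 2)*(w + 4)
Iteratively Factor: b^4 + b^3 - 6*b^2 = (b + 3)*(b^3 - 2*b^2) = b*(b + 3)*(b^2 - 2*b) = b*(b - 2)*(b + 3)*(b)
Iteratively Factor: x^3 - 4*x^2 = (x)*(x^2 - 4*x) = x^2*(x - 4)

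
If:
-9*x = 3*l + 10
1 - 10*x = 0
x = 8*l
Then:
No Solution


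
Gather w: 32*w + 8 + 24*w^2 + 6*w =24*w^2 + 38*w + 8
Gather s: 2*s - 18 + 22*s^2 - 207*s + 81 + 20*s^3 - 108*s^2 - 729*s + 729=20*s^3 - 86*s^2 - 934*s + 792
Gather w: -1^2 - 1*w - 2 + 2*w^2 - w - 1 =2*w^2 - 2*w - 4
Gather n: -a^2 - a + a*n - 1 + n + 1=-a^2 - a + n*(a + 1)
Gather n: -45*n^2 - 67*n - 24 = -45*n^2 - 67*n - 24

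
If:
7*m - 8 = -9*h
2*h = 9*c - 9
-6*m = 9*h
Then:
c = -5/27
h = -16/3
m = 8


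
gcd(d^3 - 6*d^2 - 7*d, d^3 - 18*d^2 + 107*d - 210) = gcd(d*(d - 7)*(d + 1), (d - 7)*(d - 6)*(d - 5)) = d - 7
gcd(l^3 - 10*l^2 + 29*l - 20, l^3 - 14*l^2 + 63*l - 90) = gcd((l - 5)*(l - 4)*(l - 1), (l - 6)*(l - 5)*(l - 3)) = l - 5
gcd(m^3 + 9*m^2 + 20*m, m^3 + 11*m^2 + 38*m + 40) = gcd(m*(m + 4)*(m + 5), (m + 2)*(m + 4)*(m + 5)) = m^2 + 9*m + 20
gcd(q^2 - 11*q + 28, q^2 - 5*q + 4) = q - 4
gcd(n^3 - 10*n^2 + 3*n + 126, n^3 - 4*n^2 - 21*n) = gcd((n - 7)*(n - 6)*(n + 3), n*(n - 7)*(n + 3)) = n^2 - 4*n - 21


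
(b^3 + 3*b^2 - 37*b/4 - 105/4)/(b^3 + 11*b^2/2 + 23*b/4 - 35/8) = 2*(b - 3)/(2*b - 1)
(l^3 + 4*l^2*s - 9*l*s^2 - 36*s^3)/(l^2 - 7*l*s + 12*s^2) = (-l^2 - 7*l*s - 12*s^2)/(-l + 4*s)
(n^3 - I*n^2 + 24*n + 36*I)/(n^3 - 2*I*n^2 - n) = (-n^3 + I*n^2 - 24*n - 36*I)/(n*(-n^2 + 2*I*n + 1))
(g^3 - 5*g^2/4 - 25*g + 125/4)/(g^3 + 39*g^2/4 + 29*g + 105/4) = (4*g^2 - 25*g + 25)/(4*g^2 + 19*g + 21)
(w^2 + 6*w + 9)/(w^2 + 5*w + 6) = (w + 3)/(w + 2)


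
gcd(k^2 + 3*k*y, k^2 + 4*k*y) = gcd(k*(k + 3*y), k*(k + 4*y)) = k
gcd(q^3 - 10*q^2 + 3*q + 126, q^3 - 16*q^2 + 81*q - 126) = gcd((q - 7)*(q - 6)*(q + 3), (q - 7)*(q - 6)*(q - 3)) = q^2 - 13*q + 42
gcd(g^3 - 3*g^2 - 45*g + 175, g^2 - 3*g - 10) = g - 5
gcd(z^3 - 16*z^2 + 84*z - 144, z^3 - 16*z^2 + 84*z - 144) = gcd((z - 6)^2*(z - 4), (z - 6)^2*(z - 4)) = z^3 - 16*z^2 + 84*z - 144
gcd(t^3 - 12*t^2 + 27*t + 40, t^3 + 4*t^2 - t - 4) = t + 1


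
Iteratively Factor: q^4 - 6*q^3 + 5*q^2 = (q - 5)*(q^3 - q^2) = q*(q - 5)*(q^2 - q) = q*(q - 5)*(q - 1)*(q)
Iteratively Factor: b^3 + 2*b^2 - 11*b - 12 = (b + 4)*(b^2 - 2*b - 3) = (b - 3)*(b + 4)*(b + 1)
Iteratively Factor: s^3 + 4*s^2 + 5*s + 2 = (s + 2)*(s^2 + 2*s + 1) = (s + 1)*(s + 2)*(s + 1)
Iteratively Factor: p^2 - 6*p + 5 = (p - 5)*(p - 1)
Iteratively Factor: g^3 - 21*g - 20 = (g + 4)*(g^2 - 4*g - 5) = (g - 5)*(g + 4)*(g + 1)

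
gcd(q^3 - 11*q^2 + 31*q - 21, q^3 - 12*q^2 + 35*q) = q - 7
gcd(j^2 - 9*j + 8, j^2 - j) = j - 1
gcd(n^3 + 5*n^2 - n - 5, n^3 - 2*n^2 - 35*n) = n + 5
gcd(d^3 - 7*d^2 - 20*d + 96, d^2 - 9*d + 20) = 1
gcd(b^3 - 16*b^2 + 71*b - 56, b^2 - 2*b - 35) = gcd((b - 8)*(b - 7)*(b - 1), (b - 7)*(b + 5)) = b - 7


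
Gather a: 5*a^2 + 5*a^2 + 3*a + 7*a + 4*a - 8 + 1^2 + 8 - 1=10*a^2 + 14*a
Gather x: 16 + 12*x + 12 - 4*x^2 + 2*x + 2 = -4*x^2 + 14*x + 30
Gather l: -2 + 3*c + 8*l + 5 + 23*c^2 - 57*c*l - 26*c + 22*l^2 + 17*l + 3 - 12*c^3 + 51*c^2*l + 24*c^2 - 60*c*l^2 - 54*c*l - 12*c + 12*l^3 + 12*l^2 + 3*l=-12*c^3 + 47*c^2 - 35*c + 12*l^3 + l^2*(34 - 60*c) + l*(51*c^2 - 111*c + 28) + 6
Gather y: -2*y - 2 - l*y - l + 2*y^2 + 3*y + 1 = -l + 2*y^2 + y*(1 - l) - 1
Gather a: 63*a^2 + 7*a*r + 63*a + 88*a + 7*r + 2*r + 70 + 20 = 63*a^2 + a*(7*r + 151) + 9*r + 90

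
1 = 1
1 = 1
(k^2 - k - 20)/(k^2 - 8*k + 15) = (k + 4)/(k - 3)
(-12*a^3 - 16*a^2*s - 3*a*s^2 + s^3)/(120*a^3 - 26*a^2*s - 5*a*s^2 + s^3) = (2*a^2 + 3*a*s + s^2)/(-20*a^2 + a*s + s^2)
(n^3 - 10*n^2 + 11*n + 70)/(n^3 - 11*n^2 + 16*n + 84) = (n - 5)/(n - 6)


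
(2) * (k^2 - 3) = 2*k^2 - 6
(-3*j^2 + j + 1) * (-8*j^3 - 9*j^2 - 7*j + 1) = 24*j^5 + 19*j^4 + 4*j^3 - 19*j^2 - 6*j + 1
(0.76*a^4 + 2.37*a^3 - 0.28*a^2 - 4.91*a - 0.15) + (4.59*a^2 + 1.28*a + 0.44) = 0.76*a^4 + 2.37*a^3 + 4.31*a^2 - 3.63*a + 0.29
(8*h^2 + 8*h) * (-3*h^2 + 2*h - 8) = -24*h^4 - 8*h^3 - 48*h^2 - 64*h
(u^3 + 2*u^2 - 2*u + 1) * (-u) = -u^4 - 2*u^3 + 2*u^2 - u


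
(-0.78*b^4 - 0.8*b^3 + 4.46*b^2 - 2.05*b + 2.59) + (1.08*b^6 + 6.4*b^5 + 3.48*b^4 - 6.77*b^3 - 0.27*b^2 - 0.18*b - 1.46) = 1.08*b^6 + 6.4*b^5 + 2.7*b^4 - 7.57*b^3 + 4.19*b^2 - 2.23*b + 1.13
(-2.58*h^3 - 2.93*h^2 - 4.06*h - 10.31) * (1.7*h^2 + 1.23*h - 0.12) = -4.386*h^5 - 8.1544*h^4 - 10.1963*h^3 - 22.1692*h^2 - 12.1941*h + 1.2372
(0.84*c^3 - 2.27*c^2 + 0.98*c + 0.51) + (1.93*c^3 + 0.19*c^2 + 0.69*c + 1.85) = 2.77*c^3 - 2.08*c^2 + 1.67*c + 2.36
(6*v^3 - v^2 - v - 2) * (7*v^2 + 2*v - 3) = 42*v^5 + 5*v^4 - 27*v^3 - 13*v^2 - v + 6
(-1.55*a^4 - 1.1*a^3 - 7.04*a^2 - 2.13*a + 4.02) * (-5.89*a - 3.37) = 9.1295*a^5 + 11.7025*a^4 + 45.1726*a^3 + 36.2705*a^2 - 16.4997*a - 13.5474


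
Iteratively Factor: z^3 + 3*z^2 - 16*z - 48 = (z - 4)*(z^2 + 7*z + 12) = (z - 4)*(z + 4)*(z + 3)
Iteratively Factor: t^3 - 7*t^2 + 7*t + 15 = (t - 3)*(t^2 - 4*t - 5) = (t - 3)*(t + 1)*(t - 5)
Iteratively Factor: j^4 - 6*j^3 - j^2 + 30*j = (j - 5)*(j^3 - j^2 - 6*j) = (j - 5)*(j - 3)*(j^2 + 2*j) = (j - 5)*(j - 3)*(j + 2)*(j)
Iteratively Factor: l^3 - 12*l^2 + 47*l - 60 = (l - 5)*(l^2 - 7*l + 12) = (l - 5)*(l - 4)*(l - 3)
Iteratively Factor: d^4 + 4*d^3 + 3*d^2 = (d + 1)*(d^3 + 3*d^2) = d*(d + 1)*(d^2 + 3*d) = d^2*(d + 1)*(d + 3)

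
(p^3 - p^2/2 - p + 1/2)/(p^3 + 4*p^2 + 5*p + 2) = (2*p^2 - 3*p + 1)/(2*(p^2 + 3*p + 2))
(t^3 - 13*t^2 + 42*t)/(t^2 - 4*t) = (t^2 - 13*t + 42)/(t - 4)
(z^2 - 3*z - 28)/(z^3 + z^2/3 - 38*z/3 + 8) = 3*(z - 7)/(3*z^2 - 11*z + 6)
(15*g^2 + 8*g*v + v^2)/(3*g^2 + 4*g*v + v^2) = (5*g + v)/(g + v)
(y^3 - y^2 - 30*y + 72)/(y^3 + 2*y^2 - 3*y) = (y^3 - y^2 - 30*y + 72)/(y*(y^2 + 2*y - 3))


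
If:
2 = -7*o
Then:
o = -2/7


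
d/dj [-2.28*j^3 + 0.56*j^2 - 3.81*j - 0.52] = -6.84*j^2 + 1.12*j - 3.81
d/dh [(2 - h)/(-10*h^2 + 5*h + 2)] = 2*(-5*h^2 + 20*h - 6)/(100*h^4 - 100*h^3 - 15*h^2 + 20*h + 4)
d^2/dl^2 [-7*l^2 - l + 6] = -14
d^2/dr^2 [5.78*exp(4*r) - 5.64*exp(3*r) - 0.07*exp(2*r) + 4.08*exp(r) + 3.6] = (92.48*exp(3*r) - 50.76*exp(2*r) - 0.28*exp(r) + 4.08)*exp(r)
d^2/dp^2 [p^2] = 2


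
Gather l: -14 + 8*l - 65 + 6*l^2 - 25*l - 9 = 6*l^2 - 17*l - 88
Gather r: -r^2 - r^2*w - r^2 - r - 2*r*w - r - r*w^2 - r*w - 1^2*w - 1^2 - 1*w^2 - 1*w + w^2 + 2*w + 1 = r^2*(-w - 2) + r*(-w^2 - 3*w - 2)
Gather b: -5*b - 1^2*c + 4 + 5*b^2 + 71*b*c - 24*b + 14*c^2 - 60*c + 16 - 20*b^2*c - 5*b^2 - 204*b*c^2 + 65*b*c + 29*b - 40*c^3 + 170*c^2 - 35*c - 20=-20*b^2*c + b*(-204*c^2 + 136*c) - 40*c^3 + 184*c^2 - 96*c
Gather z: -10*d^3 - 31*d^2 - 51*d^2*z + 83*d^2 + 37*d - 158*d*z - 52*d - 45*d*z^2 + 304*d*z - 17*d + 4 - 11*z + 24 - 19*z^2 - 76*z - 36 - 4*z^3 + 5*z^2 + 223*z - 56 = -10*d^3 + 52*d^2 - 32*d - 4*z^3 + z^2*(-45*d - 14) + z*(-51*d^2 + 146*d + 136) - 64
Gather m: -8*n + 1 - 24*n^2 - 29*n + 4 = -24*n^2 - 37*n + 5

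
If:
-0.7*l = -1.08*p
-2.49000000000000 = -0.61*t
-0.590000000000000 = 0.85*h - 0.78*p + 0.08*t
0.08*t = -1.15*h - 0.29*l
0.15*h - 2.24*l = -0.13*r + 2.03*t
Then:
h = -0.52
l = 0.94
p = 0.61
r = 80.50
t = 4.08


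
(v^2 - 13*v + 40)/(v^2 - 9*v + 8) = (v - 5)/(v - 1)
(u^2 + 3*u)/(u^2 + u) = (u + 3)/(u + 1)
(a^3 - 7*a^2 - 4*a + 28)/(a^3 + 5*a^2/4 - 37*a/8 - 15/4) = 8*(a^2 - 5*a - 14)/(8*a^2 + 26*a + 15)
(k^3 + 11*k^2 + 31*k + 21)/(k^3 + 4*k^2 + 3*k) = (k + 7)/k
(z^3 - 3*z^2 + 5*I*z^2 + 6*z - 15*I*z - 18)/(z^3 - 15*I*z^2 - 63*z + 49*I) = (z^2 + z*(-3 + 6*I) - 18*I)/(z^2 - 14*I*z - 49)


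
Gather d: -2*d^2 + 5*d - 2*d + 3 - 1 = -2*d^2 + 3*d + 2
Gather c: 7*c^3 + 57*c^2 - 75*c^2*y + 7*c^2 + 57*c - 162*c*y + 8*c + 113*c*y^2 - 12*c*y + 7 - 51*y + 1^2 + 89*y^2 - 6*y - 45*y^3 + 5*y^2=7*c^3 + c^2*(64 - 75*y) + c*(113*y^2 - 174*y + 65) - 45*y^3 + 94*y^2 - 57*y + 8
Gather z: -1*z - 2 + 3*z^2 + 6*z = 3*z^2 + 5*z - 2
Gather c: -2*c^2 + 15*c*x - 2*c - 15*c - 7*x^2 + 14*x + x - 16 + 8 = -2*c^2 + c*(15*x - 17) - 7*x^2 + 15*x - 8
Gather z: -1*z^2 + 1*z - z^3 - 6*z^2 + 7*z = -z^3 - 7*z^2 + 8*z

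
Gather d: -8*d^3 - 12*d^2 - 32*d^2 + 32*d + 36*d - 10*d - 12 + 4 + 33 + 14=-8*d^3 - 44*d^2 + 58*d + 39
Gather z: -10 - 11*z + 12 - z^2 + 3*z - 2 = -z^2 - 8*z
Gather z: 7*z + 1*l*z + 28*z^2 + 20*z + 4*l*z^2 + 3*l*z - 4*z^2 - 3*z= z^2*(4*l + 24) + z*(4*l + 24)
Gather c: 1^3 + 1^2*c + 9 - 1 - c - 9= 0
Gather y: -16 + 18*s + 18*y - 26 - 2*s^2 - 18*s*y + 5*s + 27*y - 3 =-2*s^2 + 23*s + y*(45 - 18*s) - 45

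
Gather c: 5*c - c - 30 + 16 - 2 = 4*c - 16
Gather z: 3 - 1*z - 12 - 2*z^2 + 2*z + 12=-2*z^2 + z + 3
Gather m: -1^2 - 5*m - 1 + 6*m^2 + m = 6*m^2 - 4*m - 2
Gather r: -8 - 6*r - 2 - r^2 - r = -r^2 - 7*r - 10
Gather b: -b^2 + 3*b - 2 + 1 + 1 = -b^2 + 3*b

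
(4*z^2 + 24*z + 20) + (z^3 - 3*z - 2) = z^3 + 4*z^2 + 21*z + 18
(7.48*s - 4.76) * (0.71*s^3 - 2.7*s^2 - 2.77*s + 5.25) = 5.3108*s^4 - 23.5756*s^3 - 7.8676*s^2 + 52.4552*s - 24.99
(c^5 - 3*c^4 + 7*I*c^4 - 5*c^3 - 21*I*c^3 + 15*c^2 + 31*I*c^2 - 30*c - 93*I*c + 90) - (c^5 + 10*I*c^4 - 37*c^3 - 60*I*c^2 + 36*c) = -3*c^4 - 3*I*c^4 + 32*c^3 - 21*I*c^3 + 15*c^2 + 91*I*c^2 - 66*c - 93*I*c + 90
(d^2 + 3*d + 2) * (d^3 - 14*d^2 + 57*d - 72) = d^5 - 11*d^4 + 17*d^3 + 71*d^2 - 102*d - 144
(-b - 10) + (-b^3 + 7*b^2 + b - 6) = -b^3 + 7*b^2 - 16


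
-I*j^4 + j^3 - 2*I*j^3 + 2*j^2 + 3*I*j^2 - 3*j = j*(j - 1)*(j + 3)*(-I*j + 1)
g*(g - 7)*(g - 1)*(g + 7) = g^4 - g^3 - 49*g^2 + 49*g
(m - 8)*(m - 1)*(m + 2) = m^3 - 7*m^2 - 10*m + 16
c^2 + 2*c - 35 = (c - 5)*(c + 7)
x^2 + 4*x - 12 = (x - 2)*(x + 6)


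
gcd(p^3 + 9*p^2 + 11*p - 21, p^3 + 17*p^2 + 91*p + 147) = p^2 + 10*p + 21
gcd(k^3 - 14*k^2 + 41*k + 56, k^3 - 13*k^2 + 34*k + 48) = k^2 - 7*k - 8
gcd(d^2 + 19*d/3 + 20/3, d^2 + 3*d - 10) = d + 5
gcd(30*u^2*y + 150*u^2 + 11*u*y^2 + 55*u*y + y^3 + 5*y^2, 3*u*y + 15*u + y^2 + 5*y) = y + 5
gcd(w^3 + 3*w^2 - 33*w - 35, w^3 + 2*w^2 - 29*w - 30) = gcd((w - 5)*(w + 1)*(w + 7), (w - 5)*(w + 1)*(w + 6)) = w^2 - 4*w - 5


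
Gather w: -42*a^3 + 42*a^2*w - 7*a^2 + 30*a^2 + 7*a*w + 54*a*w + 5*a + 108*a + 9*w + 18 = -42*a^3 + 23*a^2 + 113*a + w*(42*a^2 + 61*a + 9) + 18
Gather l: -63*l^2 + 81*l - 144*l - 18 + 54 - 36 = -63*l^2 - 63*l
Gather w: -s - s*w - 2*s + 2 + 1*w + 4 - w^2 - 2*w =-3*s - w^2 + w*(-s - 1) + 6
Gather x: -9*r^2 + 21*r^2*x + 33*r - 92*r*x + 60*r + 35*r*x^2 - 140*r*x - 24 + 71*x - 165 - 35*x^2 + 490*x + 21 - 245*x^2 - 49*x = -9*r^2 + 93*r + x^2*(35*r - 280) + x*(21*r^2 - 232*r + 512) - 168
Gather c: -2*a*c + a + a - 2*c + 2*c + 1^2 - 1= -2*a*c + 2*a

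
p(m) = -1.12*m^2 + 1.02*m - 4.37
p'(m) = 1.02 - 2.24*m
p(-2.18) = -11.92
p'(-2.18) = 5.90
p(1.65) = -5.74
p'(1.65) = -2.68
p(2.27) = -7.83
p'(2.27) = -4.06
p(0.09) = -4.29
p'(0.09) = 0.82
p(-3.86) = -24.99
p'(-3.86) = 9.67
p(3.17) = -12.39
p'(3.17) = -6.08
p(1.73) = -5.96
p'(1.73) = -2.86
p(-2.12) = -11.57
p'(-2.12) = 5.77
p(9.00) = -85.91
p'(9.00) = -19.14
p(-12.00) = -177.89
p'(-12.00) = 27.90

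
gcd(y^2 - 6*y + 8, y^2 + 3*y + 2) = 1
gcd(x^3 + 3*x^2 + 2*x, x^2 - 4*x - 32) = 1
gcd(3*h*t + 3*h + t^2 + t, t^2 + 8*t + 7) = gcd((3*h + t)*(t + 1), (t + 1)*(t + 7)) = t + 1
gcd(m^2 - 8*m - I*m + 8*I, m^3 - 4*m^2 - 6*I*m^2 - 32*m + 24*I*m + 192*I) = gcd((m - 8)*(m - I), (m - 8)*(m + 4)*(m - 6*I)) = m - 8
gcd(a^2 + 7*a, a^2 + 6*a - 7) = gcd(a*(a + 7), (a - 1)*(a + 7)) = a + 7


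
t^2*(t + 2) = t^3 + 2*t^2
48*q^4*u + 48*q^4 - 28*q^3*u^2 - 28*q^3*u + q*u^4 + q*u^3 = (-4*q + u)*(-2*q + u)*(6*q + u)*(q*u + q)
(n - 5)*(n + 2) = n^2 - 3*n - 10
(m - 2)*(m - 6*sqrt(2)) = m^2 - 6*sqrt(2)*m - 2*m + 12*sqrt(2)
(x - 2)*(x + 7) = x^2 + 5*x - 14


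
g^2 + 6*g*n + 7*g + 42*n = (g + 7)*(g + 6*n)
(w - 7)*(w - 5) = w^2 - 12*w + 35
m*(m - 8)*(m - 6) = m^3 - 14*m^2 + 48*m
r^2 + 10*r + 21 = (r + 3)*(r + 7)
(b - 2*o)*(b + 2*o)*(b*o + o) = b^3*o + b^2*o - 4*b*o^3 - 4*o^3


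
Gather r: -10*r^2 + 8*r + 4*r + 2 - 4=-10*r^2 + 12*r - 2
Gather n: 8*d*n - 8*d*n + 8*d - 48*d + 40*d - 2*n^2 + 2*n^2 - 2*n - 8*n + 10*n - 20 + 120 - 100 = 0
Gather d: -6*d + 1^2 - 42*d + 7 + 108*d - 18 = 60*d - 10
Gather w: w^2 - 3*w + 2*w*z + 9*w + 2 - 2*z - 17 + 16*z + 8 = w^2 + w*(2*z + 6) + 14*z - 7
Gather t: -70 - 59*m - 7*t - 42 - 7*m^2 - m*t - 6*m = -7*m^2 - 65*m + t*(-m - 7) - 112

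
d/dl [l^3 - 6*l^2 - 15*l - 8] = 3*l^2 - 12*l - 15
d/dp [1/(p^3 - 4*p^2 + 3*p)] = (-3*p^2 + 8*p - 3)/(p^2*(p^2 - 4*p + 3)^2)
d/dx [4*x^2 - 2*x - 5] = 8*x - 2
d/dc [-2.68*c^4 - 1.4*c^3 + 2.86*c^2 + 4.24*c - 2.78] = -10.72*c^3 - 4.2*c^2 + 5.72*c + 4.24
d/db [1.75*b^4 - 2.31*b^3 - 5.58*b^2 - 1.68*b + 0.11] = 7.0*b^3 - 6.93*b^2 - 11.16*b - 1.68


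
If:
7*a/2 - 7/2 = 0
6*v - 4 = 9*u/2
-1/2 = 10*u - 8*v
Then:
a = 1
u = 29/24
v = 151/96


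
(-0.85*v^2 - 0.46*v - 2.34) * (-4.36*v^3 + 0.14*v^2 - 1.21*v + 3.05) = 3.706*v^5 + 1.8866*v^4 + 11.1665*v^3 - 2.3635*v^2 + 1.4284*v - 7.137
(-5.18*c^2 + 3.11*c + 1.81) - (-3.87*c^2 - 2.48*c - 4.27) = -1.31*c^2 + 5.59*c + 6.08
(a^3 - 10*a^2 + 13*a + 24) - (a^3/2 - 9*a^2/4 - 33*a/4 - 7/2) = a^3/2 - 31*a^2/4 + 85*a/4 + 55/2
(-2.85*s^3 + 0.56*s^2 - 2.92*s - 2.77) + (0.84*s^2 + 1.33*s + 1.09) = -2.85*s^3 + 1.4*s^2 - 1.59*s - 1.68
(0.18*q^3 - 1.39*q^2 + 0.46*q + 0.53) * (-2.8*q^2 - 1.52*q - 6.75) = -0.504*q^5 + 3.6184*q^4 - 0.3902*q^3 + 7.1993*q^2 - 3.9106*q - 3.5775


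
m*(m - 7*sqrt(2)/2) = m^2 - 7*sqrt(2)*m/2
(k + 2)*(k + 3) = k^2 + 5*k + 6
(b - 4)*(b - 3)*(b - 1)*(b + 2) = b^4 - 6*b^3 + 3*b^2 + 26*b - 24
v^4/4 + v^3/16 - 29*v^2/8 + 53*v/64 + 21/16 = (v/4 + 1)*(v - 7/2)*(v - 3/4)*(v + 1/2)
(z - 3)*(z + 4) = z^2 + z - 12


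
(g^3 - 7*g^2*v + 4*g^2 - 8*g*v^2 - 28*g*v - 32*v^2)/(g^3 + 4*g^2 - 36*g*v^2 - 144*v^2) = (-g^2 + 7*g*v + 8*v^2)/(-g^2 + 36*v^2)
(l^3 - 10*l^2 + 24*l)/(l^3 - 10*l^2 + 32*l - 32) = l*(l - 6)/(l^2 - 6*l + 8)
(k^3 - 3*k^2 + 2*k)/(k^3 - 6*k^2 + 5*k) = (k - 2)/(k - 5)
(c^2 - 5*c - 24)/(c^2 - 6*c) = (c^2 - 5*c - 24)/(c*(c - 6))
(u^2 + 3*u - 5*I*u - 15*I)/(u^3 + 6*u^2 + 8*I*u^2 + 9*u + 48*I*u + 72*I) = (u - 5*I)/(u^2 + u*(3 + 8*I) + 24*I)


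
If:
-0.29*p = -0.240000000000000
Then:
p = 0.83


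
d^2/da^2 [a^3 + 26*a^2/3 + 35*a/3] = 6*a + 52/3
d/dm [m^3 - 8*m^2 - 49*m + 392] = 3*m^2 - 16*m - 49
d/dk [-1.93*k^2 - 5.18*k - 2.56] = -3.86*k - 5.18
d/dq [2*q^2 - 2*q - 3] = 4*q - 2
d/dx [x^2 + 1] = 2*x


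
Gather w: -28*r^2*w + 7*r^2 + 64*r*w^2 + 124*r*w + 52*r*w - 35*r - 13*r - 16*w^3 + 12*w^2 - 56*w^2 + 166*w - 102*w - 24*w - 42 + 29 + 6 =7*r^2 - 48*r - 16*w^3 + w^2*(64*r - 44) + w*(-28*r^2 + 176*r + 40) - 7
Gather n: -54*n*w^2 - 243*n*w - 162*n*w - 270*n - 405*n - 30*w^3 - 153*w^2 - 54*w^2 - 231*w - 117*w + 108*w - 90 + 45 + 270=n*(-54*w^2 - 405*w - 675) - 30*w^3 - 207*w^2 - 240*w + 225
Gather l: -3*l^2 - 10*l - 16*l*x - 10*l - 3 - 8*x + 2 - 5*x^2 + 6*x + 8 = -3*l^2 + l*(-16*x - 20) - 5*x^2 - 2*x + 7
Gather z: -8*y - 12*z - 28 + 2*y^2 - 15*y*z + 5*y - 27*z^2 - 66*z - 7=2*y^2 - 3*y - 27*z^2 + z*(-15*y - 78) - 35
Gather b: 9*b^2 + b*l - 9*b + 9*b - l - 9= 9*b^2 + b*l - l - 9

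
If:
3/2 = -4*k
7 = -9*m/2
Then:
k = -3/8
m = -14/9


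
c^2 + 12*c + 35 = (c + 5)*(c + 7)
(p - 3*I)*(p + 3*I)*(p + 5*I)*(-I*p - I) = -I*p^4 + 5*p^3 - I*p^3 + 5*p^2 - 9*I*p^2 + 45*p - 9*I*p + 45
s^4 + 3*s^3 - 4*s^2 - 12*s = s*(s - 2)*(s + 2)*(s + 3)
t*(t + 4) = t^2 + 4*t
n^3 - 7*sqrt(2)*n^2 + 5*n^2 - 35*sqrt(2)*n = n*(n + 5)*(n - 7*sqrt(2))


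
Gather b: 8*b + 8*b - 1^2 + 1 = 16*b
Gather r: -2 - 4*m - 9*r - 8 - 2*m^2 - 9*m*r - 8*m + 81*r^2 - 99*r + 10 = -2*m^2 - 12*m + 81*r^2 + r*(-9*m - 108)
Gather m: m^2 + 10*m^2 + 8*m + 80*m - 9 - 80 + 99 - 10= 11*m^2 + 88*m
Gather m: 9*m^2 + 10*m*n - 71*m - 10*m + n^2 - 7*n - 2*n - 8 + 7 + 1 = 9*m^2 + m*(10*n - 81) + n^2 - 9*n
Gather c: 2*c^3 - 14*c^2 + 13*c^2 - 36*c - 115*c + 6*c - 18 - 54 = 2*c^3 - c^2 - 145*c - 72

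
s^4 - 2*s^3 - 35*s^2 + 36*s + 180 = (s - 6)*(s - 3)*(s + 2)*(s + 5)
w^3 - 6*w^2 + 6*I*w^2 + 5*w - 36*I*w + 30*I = (w - 5)*(w - 1)*(w + 6*I)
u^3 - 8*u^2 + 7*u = u*(u - 7)*(u - 1)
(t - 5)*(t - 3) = t^2 - 8*t + 15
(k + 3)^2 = k^2 + 6*k + 9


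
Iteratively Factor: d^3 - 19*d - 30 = (d + 2)*(d^2 - 2*d - 15) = (d + 2)*(d + 3)*(d - 5)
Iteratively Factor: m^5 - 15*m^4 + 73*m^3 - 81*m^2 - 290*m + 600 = (m + 2)*(m^4 - 17*m^3 + 107*m^2 - 295*m + 300) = (m - 3)*(m + 2)*(m^3 - 14*m^2 + 65*m - 100) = (m - 4)*(m - 3)*(m + 2)*(m^2 - 10*m + 25) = (m - 5)*(m - 4)*(m - 3)*(m + 2)*(m - 5)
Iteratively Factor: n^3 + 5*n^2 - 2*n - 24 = (n + 3)*(n^2 + 2*n - 8) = (n + 3)*(n + 4)*(n - 2)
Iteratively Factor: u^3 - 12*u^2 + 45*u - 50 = (u - 5)*(u^2 - 7*u + 10) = (u - 5)^2*(u - 2)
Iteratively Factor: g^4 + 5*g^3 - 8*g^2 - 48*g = (g - 3)*(g^3 + 8*g^2 + 16*g) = (g - 3)*(g + 4)*(g^2 + 4*g) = (g - 3)*(g + 4)^2*(g)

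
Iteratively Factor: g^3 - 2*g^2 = (g)*(g^2 - 2*g) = g^2*(g - 2)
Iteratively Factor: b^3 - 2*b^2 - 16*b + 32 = (b - 4)*(b^2 + 2*b - 8) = (b - 4)*(b - 2)*(b + 4)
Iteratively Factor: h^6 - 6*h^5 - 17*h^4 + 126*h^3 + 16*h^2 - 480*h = (h + 4)*(h^5 - 10*h^4 + 23*h^3 + 34*h^2 - 120*h) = h*(h + 4)*(h^4 - 10*h^3 + 23*h^2 + 34*h - 120) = h*(h - 3)*(h + 4)*(h^3 - 7*h^2 + 2*h + 40) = h*(h - 4)*(h - 3)*(h + 4)*(h^2 - 3*h - 10) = h*(h - 5)*(h - 4)*(h - 3)*(h + 4)*(h + 2)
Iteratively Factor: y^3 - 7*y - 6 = (y + 1)*(y^2 - y - 6) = (y + 1)*(y + 2)*(y - 3)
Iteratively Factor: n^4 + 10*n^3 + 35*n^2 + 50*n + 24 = (n + 1)*(n^3 + 9*n^2 + 26*n + 24) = (n + 1)*(n + 2)*(n^2 + 7*n + 12) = (n + 1)*(n + 2)*(n + 4)*(n + 3)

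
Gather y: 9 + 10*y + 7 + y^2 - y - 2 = y^2 + 9*y + 14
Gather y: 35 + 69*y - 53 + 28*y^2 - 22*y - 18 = 28*y^2 + 47*y - 36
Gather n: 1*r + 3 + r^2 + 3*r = r^2 + 4*r + 3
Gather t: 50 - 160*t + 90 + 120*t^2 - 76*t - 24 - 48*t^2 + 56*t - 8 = 72*t^2 - 180*t + 108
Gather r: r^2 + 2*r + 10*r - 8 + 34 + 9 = r^2 + 12*r + 35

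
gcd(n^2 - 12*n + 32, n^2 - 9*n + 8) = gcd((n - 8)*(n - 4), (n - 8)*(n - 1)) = n - 8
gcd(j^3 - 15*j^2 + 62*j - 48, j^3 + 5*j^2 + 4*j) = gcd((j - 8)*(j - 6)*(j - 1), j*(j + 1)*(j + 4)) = 1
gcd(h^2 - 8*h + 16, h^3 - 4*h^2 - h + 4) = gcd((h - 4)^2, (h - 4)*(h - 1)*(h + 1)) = h - 4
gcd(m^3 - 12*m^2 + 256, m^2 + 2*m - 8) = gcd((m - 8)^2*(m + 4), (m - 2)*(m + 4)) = m + 4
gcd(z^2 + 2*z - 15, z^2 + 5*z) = z + 5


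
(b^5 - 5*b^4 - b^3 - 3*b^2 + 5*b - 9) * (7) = 7*b^5 - 35*b^4 - 7*b^3 - 21*b^2 + 35*b - 63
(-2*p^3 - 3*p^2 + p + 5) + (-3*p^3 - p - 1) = -5*p^3 - 3*p^2 + 4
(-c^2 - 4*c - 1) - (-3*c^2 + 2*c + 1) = 2*c^2 - 6*c - 2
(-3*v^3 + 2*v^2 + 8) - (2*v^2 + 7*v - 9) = -3*v^3 - 7*v + 17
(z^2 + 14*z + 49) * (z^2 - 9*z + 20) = z^4 + 5*z^3 - 57*z^2 - 161*z + 980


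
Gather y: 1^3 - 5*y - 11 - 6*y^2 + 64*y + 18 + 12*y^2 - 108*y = 6*y^2 - 49*y + 8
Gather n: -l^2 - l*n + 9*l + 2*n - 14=-l^2 + 9*l + n*(2 - l) - 14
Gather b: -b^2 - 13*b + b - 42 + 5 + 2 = -b^2 - 12*b - 35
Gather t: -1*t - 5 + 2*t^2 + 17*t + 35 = 2*t^2 + 16*t + 30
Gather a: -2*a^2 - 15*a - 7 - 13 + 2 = -2*a^2 - 15*a - 18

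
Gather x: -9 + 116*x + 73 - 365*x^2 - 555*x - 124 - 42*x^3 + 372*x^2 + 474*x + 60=-42*x^3 + 7*x^2 + 35*x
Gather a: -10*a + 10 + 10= 20 - 10*a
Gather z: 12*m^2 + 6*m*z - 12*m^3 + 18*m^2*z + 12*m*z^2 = -12*m^3 + 12*m^2 + 12*m*z^2 + z*(18*m^2 + 6*m)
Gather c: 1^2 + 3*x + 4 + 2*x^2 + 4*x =2*x^2 + 7*x + 5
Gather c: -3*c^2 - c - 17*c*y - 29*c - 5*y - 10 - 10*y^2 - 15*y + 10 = -3*c^2 + c*(-17*y - 30) - 10*y^2 - 20*y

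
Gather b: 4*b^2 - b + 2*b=4*b^2 + b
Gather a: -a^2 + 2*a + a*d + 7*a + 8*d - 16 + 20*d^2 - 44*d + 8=-a^2 + a*(d + 9) + 20*d^2 - 36*d - 8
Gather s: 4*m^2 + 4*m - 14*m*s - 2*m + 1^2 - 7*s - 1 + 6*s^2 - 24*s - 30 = 4*m^2 + 2*m + 6*s^2 + s*(-14*m - 31) - 30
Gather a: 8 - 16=-8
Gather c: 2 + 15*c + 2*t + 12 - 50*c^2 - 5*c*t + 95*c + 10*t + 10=-50*c^2 + c*(110 - 5*t) + 12*t + 24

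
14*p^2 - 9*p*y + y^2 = (-7*p + y)*(-2*p + y)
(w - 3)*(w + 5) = w^2 + 2*w - 15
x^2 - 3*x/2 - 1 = (x - 2)*(x + 1/2)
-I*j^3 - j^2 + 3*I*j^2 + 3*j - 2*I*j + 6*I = (j - 3)*(j - 2*I)*(-I*j + 1)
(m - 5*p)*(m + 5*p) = m^2 - 25*p^2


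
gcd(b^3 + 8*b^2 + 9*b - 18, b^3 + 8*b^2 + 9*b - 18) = b^3 + 8*b^2 + 9*b - 18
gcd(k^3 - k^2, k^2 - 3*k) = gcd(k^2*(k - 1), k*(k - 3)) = k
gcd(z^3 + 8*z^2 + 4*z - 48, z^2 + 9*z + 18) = z + 6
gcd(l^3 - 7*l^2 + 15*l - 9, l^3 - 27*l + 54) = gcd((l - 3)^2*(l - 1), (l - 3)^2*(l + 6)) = l^2 - 6*l + 9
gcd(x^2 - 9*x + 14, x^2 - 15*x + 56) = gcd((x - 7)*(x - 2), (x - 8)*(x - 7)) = x - 7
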